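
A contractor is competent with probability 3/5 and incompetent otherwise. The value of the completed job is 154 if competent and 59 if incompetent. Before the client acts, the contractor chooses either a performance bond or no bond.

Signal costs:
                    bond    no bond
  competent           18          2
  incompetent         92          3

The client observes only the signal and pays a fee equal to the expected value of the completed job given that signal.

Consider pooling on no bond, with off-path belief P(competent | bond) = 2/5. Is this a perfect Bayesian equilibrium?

On the equilibrium path (no bond) the client holds the prior 3/5 and pays 3/5·154 + 2/5·59 = 116. Off-path (bond) belief 2/5 gives 2/5·154 + 3/5·59 = 97.
Competent: no bond gives 116 − 2 = 114; bond gives 97 − 18 = 79. Stays. ✓
Incompetent: no bond gives 116 − 3 = 113; bond gives 97 − 92 = 5. Stays. ✓
Beliefs are Bayes-consistent on-path and both types best-respond.

Yes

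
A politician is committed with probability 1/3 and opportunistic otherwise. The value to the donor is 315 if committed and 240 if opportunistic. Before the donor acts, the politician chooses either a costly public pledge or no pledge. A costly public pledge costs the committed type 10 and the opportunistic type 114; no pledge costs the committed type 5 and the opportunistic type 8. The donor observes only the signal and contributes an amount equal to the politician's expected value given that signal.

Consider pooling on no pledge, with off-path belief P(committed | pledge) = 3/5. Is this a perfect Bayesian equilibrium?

At the pooled signal (no pledge) the donor holds the prior 1/3 and pays 1/3·315 + 2/3·240 = 265. Off-path (pledge) belief 3/5 gives 3/5·315 + 2/5·240 = 285.
Committed: no pledge gives 265 − 5 = 260; pledge gives 285 − 10 = 275. Deviates. ✗
Opportunistic: no pledge gives 265 − 8 = 257; pledge gives 285 − 114 = 171. Stays. ✓

No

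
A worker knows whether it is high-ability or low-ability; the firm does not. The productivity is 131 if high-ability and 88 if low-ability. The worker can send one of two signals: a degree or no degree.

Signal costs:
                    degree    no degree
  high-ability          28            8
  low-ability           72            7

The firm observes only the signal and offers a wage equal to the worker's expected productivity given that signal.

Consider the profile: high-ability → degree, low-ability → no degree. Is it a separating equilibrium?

Under separation the firm infers type exactly: degree → high-ability (pays 131), no degree → low-ability (pays 88).
High-ability: degree gives 131 − 28 = 103; no degree gives 88 − 8 = 80. No deviation. ✓
Low-ability: no degree gives 88 − 7 = 81; degree gives 131 − 72 = 59. No deviation. ✓
Neither type gains from mimicking the other.

Yes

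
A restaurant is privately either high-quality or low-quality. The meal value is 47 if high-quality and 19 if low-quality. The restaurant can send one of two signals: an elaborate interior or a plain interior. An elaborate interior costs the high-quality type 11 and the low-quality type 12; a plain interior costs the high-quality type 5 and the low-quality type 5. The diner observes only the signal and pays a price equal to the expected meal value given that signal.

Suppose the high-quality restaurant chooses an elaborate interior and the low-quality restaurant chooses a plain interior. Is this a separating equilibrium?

If types separate, elaborate interior earns payment 47 and plain interior earns 19.
High-quality: elaborate interior gives 47 − 11 = 36; plain interior gives 19 − 5 = 14. No deviation. ✓
Low-quality: plain interior gives 19 − 5 = 14; elaborate interior gives 47 − 12 = 35. Would deviate. ✗

No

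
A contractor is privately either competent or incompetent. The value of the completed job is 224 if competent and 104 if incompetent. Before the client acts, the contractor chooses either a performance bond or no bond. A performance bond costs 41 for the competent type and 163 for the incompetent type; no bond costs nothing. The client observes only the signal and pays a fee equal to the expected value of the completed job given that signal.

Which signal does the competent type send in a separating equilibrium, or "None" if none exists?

bond

Try competent → bond, incompetent → no bond:
  If types separate, bond earns payment 224 and no bond earns 104.
  Competent: bond gives 224 − 41 = 183; no bond gives 104 − 0 = 104. No deviation. ✓
  Incompetent: no bond gives 104 − 0 = 104; bond gives 224 − 163 = 61. No deviation. ✓
Both hold — the competent type sends bond.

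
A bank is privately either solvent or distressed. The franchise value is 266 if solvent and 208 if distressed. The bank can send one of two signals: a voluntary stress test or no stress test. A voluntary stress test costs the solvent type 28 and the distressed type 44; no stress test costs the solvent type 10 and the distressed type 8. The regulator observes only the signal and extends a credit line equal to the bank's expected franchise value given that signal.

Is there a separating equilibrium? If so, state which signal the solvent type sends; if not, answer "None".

None

Try solvent → stress test, distressed → no stress test:
  If types separate, stress test earns payment 266 and no stress test earns 208.
  Solvent: stress test gives 266 − 28 = 238; no stress test gives 208 − 10 = 198. No deviation. ✓
  Distressed: no stress test gives 208 − 8 = 200; stress test gives 266 − 44 = 222. Would deviate. ✗
Try solvent → no stress test, distressed → stress test:
  If types separate, no stress test earns payment 266 and stress test earns 208.
  Solvent: no stress test gives 266 − 10 = 256; stress test gives 208 − 28 = 180. No deviation. ✓
  Distressed: stress test gives 208 − 44 = 164; no stress test gives 266 − 8 = 258. Would deviate. ✗
Neither assignment is incentive-compatible.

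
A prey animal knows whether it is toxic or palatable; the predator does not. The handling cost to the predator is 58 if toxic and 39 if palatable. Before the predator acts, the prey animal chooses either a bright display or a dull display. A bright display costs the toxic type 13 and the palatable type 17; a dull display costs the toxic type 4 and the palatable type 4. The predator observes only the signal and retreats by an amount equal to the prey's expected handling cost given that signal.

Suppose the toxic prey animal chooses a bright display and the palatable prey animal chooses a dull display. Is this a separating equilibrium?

No

Under separation the predator infers type exactly: bright display → toxic (pays 58), dull display → palatable (pays 39).
Toxic: bright display gives 58 − 13 = 45; dull display gives 39 − 4 = 35. No deviation. ✓
Palatable: dull display gives 39 − 4 = 35; bright display gives 58 − 17 = 41. Would deviate. ✗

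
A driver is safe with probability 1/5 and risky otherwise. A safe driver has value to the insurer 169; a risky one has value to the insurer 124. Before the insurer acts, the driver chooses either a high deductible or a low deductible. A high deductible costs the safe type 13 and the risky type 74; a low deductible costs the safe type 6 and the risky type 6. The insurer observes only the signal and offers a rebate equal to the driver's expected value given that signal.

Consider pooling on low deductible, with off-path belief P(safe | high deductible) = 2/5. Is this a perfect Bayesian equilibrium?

No

At the pooled signal (low deductible) the insurer holds the prior 1/5 and pays 1/5·169 + 4/5·124 = 133. Off-path (high deductible) belief 2/5 gives 2/5·169 + 3/5·124 = 142.
Safe: low deductible gives 133 − 6 = 127; high deductible gives 142 − 13 = 129. Deviates. ✗
Risky: low deductible gives 133 − 6 = 127; high deductible gives 142 − 74 = 68. Stays. ✓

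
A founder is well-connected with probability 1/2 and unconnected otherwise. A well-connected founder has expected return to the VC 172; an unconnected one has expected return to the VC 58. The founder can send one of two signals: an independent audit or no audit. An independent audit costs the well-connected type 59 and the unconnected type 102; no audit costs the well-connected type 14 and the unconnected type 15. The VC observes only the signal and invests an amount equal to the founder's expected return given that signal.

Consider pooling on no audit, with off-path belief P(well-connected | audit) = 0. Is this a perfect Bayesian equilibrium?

Yes

At the pooled signal (no audit) the VC holds the prior 1/2 and pays 1/2·172 + 1/2·58 = 115. Off-path (audit) belief 0 gives 0·172 + 1·58 = 58.
Well-connected: no audit gives 115 − 14 = 101; audit gives 58 − 59 = -1. Stays. ✓
Unconnected: no audit gives 115 − 15 = 100; audit gives 58 − 102 = -44. Stays. ✓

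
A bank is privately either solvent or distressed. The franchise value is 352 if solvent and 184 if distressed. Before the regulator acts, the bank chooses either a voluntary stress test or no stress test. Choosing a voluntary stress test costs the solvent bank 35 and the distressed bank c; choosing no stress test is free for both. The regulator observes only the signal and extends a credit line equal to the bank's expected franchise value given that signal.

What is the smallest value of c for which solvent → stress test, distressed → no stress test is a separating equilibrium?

Under separation: stress test → solvent (pays 352); no stress test → distressed (pays 184).
Solvent: 352 − 35 = 317 ≥ 184 − 0 = 184. Holds regardless of c. ✓
Distressed: 184 − 0 ≥ 352 − c, so c ≥ 352 − 184 = 168.

168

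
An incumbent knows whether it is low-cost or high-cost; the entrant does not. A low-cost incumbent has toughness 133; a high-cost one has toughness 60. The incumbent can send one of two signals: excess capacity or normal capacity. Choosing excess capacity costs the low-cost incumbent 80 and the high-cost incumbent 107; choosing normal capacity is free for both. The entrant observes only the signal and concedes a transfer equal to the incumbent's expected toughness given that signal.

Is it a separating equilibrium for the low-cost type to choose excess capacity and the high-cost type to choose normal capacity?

If types separate, excess capacity earns payment 133 and normal capacity earns 60.
Low-cost: excess capacity gives 133 − 80 = 53; normal capacity gives 60 − 0 = 60. Would deviate. ✗
High-cost: normal capacity gives 60 − 0 = 60; excess capacity gives 133 − 107 = 26. No deviation. ✓

No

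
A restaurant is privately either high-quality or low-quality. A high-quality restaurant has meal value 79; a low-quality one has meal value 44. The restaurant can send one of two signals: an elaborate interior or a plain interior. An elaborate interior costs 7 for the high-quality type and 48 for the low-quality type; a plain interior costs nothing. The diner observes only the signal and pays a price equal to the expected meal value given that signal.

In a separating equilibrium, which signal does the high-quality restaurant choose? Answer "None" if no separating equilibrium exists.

elaborate interior

Try high-quality → elaborate interior, low-quality → plain interior:
  Under separation the diner infers type exactly: elaborate interior → high-quality (pays 79), plain interior → low-quality (pays 44).
  High-quality: elaborate interior gives 79 − 7 = 72; plain interior gives 44 − 0 = 44. No deviation. ✓
  Low-quality: plain interior gives 44 − 0 = 44; elaborate interior gives 79 − 48 = 31. No deviation. ✓
Both hold — the high-quality type sends elaborate interior.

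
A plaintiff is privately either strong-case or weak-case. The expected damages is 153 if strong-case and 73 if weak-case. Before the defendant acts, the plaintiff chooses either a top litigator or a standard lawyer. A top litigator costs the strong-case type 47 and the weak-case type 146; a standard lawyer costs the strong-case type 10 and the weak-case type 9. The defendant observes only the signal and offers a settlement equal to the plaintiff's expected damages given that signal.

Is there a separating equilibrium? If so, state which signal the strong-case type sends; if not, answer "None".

Try strong-case → top litigator, weak-case → standard lawyer:
  Under separation the defendant infers type exactly: top litigator → strong-case (pays 153), standard lawyer → weak-case (pays 73).
  Strong-case: top litigator gives 153 − 47 = 106; standard lawyer gives 73 − 10 = 63. No deviation. ✓
  Weak-case: standard lawyer gives 73 − 9 = 64; top litigator gives 153 − 146 = 7. No deviation. ✓
Both hold — the strong-case type sends top litigator.

top litigator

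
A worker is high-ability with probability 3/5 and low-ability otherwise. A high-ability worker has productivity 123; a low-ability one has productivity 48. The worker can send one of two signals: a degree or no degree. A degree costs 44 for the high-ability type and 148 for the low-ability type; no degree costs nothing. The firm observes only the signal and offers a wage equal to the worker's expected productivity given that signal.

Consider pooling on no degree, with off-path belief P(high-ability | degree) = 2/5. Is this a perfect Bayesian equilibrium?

At the pooled signal (no degree) the firm holds the prior 3/5 and pays 3/5·123 + 2/5·48 = 93. Off-path (degree) belief 2/5 gives 2/5·123 + 3/5·48 = 78.
High-ability: no degree gives 93 − 0 = 93; degree gives 78 − 44 = 34. Stays. ✓
Low-ability: no degree gives 93 − 0 = 93; degree gives 78 − 148 = -70. Stays. ✓

Yes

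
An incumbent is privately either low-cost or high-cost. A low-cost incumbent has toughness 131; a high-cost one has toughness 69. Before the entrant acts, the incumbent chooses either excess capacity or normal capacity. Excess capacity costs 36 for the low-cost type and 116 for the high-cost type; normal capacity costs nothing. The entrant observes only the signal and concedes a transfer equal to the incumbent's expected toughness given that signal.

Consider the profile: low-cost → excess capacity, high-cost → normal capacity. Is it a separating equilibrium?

If types separate, excess capacity earns payment 131 and normal capacity earns 69.
Low-cost: excess capacity gives 131 − 36 = 95; normal capacity gives 69 − 0 = 69. No deviation. ✓
High-cost: normal capacity gives 69 − 0 = 69; excess capacity gives 131 − 116 = 15. No deviation. ✓
Both incentive constraints hold.

Yes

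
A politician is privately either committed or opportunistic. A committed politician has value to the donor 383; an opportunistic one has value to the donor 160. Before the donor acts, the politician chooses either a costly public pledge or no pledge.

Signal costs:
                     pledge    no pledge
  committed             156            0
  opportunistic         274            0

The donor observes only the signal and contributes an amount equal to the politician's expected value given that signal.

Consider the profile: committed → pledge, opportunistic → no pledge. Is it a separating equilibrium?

Under separation the donor infers type exactly: pledge → committed (pays 383), no pledge → opportunistic (pays 160).
Committed: pledge gives 383 − 156 = 227; no pledge gives 160 − 0 = 160. No deviation. ✓
Opportunistic: no pledge gives 160 − 0 = 160; pledge gives 383 − 274 = 109. No deviation. ✓
Neither type gains from mimicking the other.

Yes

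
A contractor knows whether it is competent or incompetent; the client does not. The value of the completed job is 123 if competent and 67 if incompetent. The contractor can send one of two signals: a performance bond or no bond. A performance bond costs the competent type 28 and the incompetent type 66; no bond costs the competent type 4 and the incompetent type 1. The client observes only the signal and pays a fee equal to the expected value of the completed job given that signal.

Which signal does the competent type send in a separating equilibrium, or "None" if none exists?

bond

Try competent → bond, incompetent → no bond:
  If types separate, bond earns payment 123 and no bond earns 67.
  Competent: bond gives 123 − 28 = 95; no bond gives 67 − 4 = 63. No deviation. ✓
  Incompetent: no bond gives 67 − 1 = 66; bond gives 123 − 66 = 57. No deviation. ✓
Both hold — the competent type sends bond.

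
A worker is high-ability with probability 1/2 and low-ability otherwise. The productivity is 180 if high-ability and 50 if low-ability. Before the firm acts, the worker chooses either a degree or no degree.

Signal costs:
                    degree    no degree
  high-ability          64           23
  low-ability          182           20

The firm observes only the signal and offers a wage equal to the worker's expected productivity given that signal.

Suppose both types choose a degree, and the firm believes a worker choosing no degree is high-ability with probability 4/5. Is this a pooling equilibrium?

At the pooled signal (degree) the firm holds the prior 1/2 and pays 1/2·180 + 1/2·50 = 115. Off-path (no degree) belief 4/5 gives 4/5·180 + 1/5·50 = 154.
High-ability: degree gives 115 − 64 = 51; no degree gives 154 − 23 = 131. Deviates. ✗
Low-ability: degree gives 115 − 182 = -67; no degree gives 154 − 20 = 134. Deviates. ✗

No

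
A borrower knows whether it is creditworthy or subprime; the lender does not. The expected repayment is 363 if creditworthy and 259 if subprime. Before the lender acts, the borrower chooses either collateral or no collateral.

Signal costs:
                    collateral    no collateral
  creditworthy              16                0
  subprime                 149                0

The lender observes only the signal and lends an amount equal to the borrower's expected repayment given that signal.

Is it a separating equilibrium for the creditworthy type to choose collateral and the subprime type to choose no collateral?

Yes

If types separate, collateral earns payment 363 and no collateral earns 259.
Creditworthy: collateral gives 363 − 16 = 347; no collateral gives 259 − 0 = 259. No deviation. ✓
Subprime: no collateral gives 259 − 0 = 259; collateral gives 363 − 149 = 214. No deviation. ✓
Neither type gains from mimicking the other.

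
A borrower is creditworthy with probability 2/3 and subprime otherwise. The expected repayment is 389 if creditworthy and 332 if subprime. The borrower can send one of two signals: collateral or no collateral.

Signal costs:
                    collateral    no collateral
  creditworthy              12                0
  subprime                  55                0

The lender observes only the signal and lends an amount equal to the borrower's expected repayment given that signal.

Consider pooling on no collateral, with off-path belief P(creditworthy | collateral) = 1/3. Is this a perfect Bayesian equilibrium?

On the equilibrium path (no collateral) the lender holds the prior 2/3 and pays 2/3·389 + 1/3·332 = 370. Off-path (collateral) belief 1/3 gives 1/3·389 + 2/3·332 = 351.
Creditworthy: no collateral gives 370 − 0 = 370; collateral gives 351 − 12 = 339. Stays. ✓
Subprime: no collateral gives 370 − 0 = 370; collateral gives 351 − 55 = 296. Stays. ✓
Beliefs are Bayes-consistent on-path and both types best-respond.

Yes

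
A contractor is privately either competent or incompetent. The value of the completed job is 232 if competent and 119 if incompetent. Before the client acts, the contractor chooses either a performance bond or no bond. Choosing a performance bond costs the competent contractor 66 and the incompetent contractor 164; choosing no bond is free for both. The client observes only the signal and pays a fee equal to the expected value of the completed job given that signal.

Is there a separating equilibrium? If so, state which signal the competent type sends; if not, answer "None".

Try competent → bond, incompetent → no bond:
  If types separate, bond earns payment 232 and no bond earns 119.
  Competent: bond gives 232 − 66 = 166; no bond gives 119 − 0 = 119. No deviation. ✓
  Incompetent: no bond gives 119 − 0 = 119; bond gives 232 − 164 = 68. No deviation. ✓
Both hold — the competent type sends bond.

bond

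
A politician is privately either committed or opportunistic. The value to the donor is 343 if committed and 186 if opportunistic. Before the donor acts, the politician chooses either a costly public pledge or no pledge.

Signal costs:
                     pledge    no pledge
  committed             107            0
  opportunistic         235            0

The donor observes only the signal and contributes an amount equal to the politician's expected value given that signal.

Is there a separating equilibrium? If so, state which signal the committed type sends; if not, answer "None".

pledge

Try committed → pledge, opportunistic → no pledge:
  Under separation the donor infers type exactly: pledge → committed (pays 343), no pledge → opportunistic (pays 186).
  Committed: pledge gives 343 − 107 = 236; no pledge gives 186 − 0 = 186. No deviation. ✓
  Opportunistic: no pledge gives 186 − 0 = 186; pledge gives 343 − 235 = 108. No deviation. ✓
Both hold — the committed type sends pledge.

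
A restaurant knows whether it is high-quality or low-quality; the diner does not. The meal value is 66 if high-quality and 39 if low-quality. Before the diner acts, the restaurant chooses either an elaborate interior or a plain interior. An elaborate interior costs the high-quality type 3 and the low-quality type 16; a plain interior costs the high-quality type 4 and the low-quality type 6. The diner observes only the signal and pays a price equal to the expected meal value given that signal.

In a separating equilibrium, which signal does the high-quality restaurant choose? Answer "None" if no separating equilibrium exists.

None

Try high-quality → elaborate interior, low-quality → plain interior:
  If types separate, elaborate interior earns payment 66 and plain interior earns 39.
  High-quality: elaborate interior gives 66 − 3 = 63; plain interior gives 39 − 4 = 35. No deviation. ✓
  Low-quality: plain interior gives 39 − 6 = 33; elaborate interior gives 66 − 16 = 50. Would deviate. ✗
Try high-quality → plain interior, low-quality → elaborate interior:
  If types separate, plain interior earns payment 66 and elaborate interior earns 39.
  High-quality: plain interior gives 66 − 4 = 62; elaborate interior gives 39 − 3 = 36. No deviation. ✓
  Low-quality: elaborate interior gives 39 − 16 = 23; plain interior gives 66 − 6 = 60. Would deviate. ✗
Neither assignment is incentive-compatible.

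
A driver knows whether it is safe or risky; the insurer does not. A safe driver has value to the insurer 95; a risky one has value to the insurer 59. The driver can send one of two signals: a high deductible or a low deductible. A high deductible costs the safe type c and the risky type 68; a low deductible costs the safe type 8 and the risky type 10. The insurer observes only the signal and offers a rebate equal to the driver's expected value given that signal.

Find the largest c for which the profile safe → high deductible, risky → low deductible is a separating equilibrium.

Under separation: high deductible → safe (pays 95); low deductible → risky (pays 59).
Risky: 59 − 10 = 49 ≥ 95 − 68 = 27. Holds regardless of c. ✓
Safe: 95 − c ≥ 59 − 8, so c ≤ 95 − 51 = 44.

44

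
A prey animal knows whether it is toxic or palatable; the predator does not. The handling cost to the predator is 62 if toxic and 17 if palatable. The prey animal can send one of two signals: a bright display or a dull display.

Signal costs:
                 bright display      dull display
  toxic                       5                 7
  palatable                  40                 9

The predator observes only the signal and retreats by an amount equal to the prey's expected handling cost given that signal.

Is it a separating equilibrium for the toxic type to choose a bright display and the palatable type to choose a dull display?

No

If types separate, bright display earns payment 62 and dull display earns 17.
Toxic: bright display gives 62 − 5 = 57; dull display gives 17 − 7 = 10. No deviation. ✓
Palatable: dull display gives 17 − 9 = 8; bright display gives 62 − 40 = 22. Would deviate. ✗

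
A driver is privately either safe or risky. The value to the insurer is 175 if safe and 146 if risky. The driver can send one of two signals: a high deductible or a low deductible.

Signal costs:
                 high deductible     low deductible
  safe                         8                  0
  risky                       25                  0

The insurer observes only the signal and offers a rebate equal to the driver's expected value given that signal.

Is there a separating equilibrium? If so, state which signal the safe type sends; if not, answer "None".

None

Try safe → high deductible, risky → low deductible:
  Under separation the insurer infers type exactly: high deductible → safe (pays 175), low deductible → risky (pays 146).
  Safe: high deductible gives 175 − 8 = 167; low deductible gives 146 − 0 = 146. No deviation. ✓
  Risky: low deductible gives 146 − 0 = 146; high deductible gives 175 − 25 = 150. Would deviate. ✗
Try safe → low deductible, risky → high deductible:
  Under separation the insurer infers type exactly: low deductible → safe (pays 175), high deductible → risky (pays 146).
  Safe: low deductible gives 175 − 0 = 175; high deductible gives 146 − 8 = 138. No deviation. ✓
  Risky: high deductible gives 146 − 25 = 121; low deductible gives 175 − 0 = 175. Would deviate. ✗
Neither assignment is incentive-compatible.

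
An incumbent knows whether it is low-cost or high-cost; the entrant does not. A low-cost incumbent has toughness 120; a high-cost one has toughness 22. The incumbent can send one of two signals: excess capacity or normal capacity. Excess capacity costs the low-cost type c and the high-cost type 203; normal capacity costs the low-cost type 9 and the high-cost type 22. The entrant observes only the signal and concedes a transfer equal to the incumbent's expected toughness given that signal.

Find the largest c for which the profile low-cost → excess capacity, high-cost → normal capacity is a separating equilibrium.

Under separation: excess capacity → low-cost (pays 120); normal capacity → high-cost (pays 22).
High-cost: 22 − 22 = 0 ≥ 120 − 203 = -83. Holds regardless of c. ✓
Low-cost: 120 − c ≥ 22 − 9, so c ≤ 120 − 13 = 107.

107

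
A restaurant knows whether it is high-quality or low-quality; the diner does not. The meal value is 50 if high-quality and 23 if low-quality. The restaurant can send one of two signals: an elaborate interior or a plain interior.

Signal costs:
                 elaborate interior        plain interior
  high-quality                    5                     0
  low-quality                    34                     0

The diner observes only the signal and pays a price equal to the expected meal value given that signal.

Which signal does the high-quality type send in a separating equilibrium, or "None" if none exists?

Try high-quality → elaborate interior, low-quality → plain interior:
  Under separation the diner infers type exactly: elaborate interior → high-quality (pays 50), plain interior → low-quality (pays 23).
  High-quality: elaborate interior gives 50 − 5 = 45; plain interior gives 23 − 0 = 23. No deviation. ✓
  Low-quality: plain interior gives 23 − 0 = 23; elaborate interior gives 50 − 34 = 16. No deviation. ✓
Both hold — the high-quality type sends elaborate interior.

elaborate interior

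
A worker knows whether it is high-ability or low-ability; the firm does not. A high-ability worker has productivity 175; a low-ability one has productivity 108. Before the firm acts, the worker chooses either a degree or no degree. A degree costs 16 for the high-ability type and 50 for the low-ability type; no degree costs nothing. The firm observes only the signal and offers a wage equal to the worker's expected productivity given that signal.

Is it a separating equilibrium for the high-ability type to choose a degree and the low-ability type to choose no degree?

No

Under separation the firm infers type exactly: degree → high-ability (pays 175), no degree → low-ability (pays 108).
High-ability: degree gives 175 − 16 = 159; no degree gives 108 − 0 = 108. No deviation. ✓
Low-ability: no degree gives 108 − 0 = 108; degree gives 175 − 50 = 125. Would deviate. ✗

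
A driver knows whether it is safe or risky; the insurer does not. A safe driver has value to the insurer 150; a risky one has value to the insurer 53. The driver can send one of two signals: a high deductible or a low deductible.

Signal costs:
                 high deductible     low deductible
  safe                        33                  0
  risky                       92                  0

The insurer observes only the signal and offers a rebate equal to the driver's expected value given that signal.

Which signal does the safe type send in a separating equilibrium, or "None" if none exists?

None

Try safe → high deductible, risky → low deductible:
  If types separate, high deductible earns payment 150 and low deductible earns 53.
  Safe: high deductible gives 150 − 33 = 117; low deductible gives 53 − 0 = 53. No deviation. ✓
  Risky: low deductible gives 53 − 0 = 53; high deductible gives 150 − 92 = 58. Would deviate. ✗
Try safe → low deductible, risky → high deductible:
  If types separate, low deductible earns payment 150 and high deductible earns 53.
  Safe: low deductible gives 150 − 0 = 150; high deductible gives 53 − 33 = 20. No deviation. ✓
  Risky: high deductible gives 53 − 92 = -39; low deductible gives 150 − 0 = 150. Would deviate. ✗
Neither assignment is incentive-compatible.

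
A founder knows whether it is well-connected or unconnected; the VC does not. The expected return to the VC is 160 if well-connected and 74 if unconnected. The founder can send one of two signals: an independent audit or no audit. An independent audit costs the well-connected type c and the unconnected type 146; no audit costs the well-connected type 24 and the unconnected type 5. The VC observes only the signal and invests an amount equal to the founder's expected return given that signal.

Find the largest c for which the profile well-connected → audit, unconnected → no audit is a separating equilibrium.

Under separation: audit → well-connected (pays 160); no audit → unconnected (pays 74).
Unconnected: 74 − 5 = 69 ≥ 160 − 146 = 14. Holds regardless of c. ✓
Well-connected: 160 − c ≥ 74 − 24, so c ≤ 160 − 50 = 110.

110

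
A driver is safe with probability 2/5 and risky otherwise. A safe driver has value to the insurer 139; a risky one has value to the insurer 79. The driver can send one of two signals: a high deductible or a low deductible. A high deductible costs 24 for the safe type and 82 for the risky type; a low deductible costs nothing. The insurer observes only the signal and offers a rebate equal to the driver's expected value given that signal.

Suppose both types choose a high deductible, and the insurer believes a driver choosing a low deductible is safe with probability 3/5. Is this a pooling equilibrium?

At the pooled signal (high deductible) the insurer holds the prior 2/5 and pays 2/5·139 + 3/5·79 = 103. Off-path (low deductible) belief 3/5 gives 3/5·139 + 2/5·79 = 115.
Safe: high deductible gives 103 − 24 = 79; low deductible gives 115 − 0 = 115. Deviates. ✗
Risky: high deductible gives 103 − 82 = 21; low deductible gives 115 − 0 = 115. Deviates. ✗

No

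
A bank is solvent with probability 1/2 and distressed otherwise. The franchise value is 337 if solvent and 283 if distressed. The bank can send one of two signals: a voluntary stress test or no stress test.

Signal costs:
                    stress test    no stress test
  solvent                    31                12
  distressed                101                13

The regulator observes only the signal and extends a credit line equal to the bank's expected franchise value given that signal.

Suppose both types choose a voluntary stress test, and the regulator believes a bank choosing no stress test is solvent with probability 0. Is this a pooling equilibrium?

No

At the pooled signal (stress test) the regulator holds the prior 1/2 and pays 1/2·337 + 1/2·283 = 310. Off-path (no stress test) belief 0 gives 0·337 + 1·283 = 283.
Solvent: stress test gives 310 − 31 = 279; no stress test gives 283 − 12 = 271. Stays. ✓
Distressed: stress test gives 310 − 101 = 209; no stress test gives 283 − 13 = 270. Deviates. ✗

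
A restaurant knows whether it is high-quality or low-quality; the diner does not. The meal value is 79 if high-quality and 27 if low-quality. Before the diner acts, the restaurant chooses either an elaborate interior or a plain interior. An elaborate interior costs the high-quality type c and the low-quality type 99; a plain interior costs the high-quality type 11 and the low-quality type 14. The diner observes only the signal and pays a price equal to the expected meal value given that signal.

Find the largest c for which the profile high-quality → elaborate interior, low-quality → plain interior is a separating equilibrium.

63

Under separation: elaborate interior → high-quality (pays 79); plain interior → low-quality (pays 27).
Low-quality: 27 − 14 = 13 ≥ 79 − 99 = -20. Holds regardless of c. ✓
High-quality: 79 − c ≥ 27 − 11, so c ≤ 79 − 16 = 63.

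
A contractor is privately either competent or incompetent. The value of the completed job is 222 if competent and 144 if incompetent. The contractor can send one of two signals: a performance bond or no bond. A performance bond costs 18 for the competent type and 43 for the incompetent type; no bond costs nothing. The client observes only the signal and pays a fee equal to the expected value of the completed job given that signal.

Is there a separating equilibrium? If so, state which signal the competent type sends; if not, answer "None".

Try competent → bond, incompetent → no bond:
  If types separate, bond earns payment 222 and no bond earns 144.
  Competent: bond gives 222 − 18 = 204; no bond gives 144 − 0 = 144. No deviation. ✓
  Incompetent: no bond gives 144 − 0 = 144; bond gives 222 − 43 = 179. Would deviate. ✗
Try competent → no bond, incompetent → bond:
  If types separate, no bond earns payment 222 and bond earns 144.
  Competent: no bond gives 222 − 0 = 222; bond gives 144 − 18 = 126. No deviation. ✓
  Incompetent: bond gives 144 − 43 = 101; no bond gives 222 − 0 = 222. Would deviate. ✗
Neither assignment is incentive-compatible.

None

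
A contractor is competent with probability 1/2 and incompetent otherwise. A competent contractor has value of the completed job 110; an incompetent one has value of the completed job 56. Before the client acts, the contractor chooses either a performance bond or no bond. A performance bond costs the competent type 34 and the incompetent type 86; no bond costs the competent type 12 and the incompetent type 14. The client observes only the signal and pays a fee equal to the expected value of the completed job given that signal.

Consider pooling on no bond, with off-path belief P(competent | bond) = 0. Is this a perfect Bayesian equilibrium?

Yes

At the pooled signal (no bond) the client holds the prior 1/2 and pays 1/2·110 + 1/2·56 = 83. Off-path (bond) belief 0 gives 0·110 + 1·56 = 56.
Competent: no bond gives 83 − 12 = 71; bond gives 56 − 34 = 22. Stays. ✓
Incompetent: no bond gives 83 − 14 = 69; bond gives 56 − 86 = -30. Stays. ✓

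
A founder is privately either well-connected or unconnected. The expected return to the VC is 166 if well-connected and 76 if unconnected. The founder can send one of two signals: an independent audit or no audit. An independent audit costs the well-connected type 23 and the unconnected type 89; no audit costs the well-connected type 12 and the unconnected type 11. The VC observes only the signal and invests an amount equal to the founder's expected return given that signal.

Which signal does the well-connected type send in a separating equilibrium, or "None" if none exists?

None

Try well-connected → audit, unconnected → no audit:
  Under separation the VC infers type exactly: audit → well-connected (pays 166), no audit → unconnected (pays 76).
  Well-connected: audit gives 166 − 23 = 143; no audit gives 76 − 12 = 64. No deviation. ✓
  Unconnected: no audit gives 76 − 11 = 65; audit gives 166 − 89 = 77. Would deviate. ✗
Try well-connected → no audit, unconnected → audit:
  Under separation the VC infers type exactly: no audit → well-connected (pays 166), audit → unconnected (pays 76).
  Well-connected: no audit gives 166 − 12 = 154; audit gives 76 − 23 = 53. No deviation. ✓
  Unconnected: audit gives 76 − 89 = -13; no audit gives 166 − 11 = 155. Would deviate. ✗
Neither assignment is incentive-compatible.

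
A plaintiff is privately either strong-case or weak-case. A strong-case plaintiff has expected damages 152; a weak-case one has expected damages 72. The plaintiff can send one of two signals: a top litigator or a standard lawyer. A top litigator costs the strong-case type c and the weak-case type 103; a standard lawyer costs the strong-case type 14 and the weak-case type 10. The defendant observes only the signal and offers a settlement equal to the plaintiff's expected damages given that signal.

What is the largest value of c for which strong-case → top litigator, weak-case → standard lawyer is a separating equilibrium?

94

Under separation: top litigator → strong-case (pays 152); standard lawyer → weak-case (pays 72).
Weak-case: 72 − 10 = 62 ≥ 152 − 103 = 49. Holds regardless of c. ✓
Strong-case: 152 − c ≥ 72 − 14, so c ≤ 152 − 58 = 94.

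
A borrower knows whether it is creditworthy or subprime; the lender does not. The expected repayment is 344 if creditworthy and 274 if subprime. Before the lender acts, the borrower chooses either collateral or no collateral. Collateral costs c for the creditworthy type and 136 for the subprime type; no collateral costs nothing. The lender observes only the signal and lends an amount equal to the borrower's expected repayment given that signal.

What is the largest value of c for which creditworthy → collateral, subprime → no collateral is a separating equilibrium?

Under separation: collateral → creditworthy (pays 344); no collateral → subprime (pays 274).
Subprime: 274 − 0 = 274 ≥ 344 − 136 = 208. Holds regardless of c. ✓
Creditworthy: 344 − c ≥ 274 − 0, so c ≤ 344 − 274 = 70.

70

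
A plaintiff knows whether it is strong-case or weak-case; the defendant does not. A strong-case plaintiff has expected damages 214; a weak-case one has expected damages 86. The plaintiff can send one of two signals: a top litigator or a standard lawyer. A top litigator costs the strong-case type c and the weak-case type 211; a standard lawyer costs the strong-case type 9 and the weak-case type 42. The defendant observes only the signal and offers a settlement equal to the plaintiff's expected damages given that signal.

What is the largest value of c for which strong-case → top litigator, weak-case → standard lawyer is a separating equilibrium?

Under separation: top litigator → strong-case (pays 214); standard lawyer → weak-case (pays 86).
Weak-case: 86 − 42 = 44 ≥ 214 − 211 = 3. Holds regardless of c. ✓
Strong-case: 214 − c ≥ 86 − 9, so c ≤ 214 − 77 = 137.

137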